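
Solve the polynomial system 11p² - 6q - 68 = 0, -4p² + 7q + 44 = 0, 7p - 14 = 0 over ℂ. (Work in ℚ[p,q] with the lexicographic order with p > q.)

{(2, -4)}

Compute a lex Gröbner basis by Buchberger's algorithm.
f_1 = 11p² - 6q - 68, LT = p².
f_2 = -4p² + 7q + 44, LT = p².
f_3 = 7p - 14, LT = p.

S(f_1,f_2): lcm = p². S = 53/44q + 53/11.
  leading term q: no divisor's leading term divides it; move 53/44q to the remainder.
  leading term 1: no divisor's leading term divides it; move 53/11 to the remainder.
  remainder 53/44q + 53/11 ≠ 0; add h_4 = 53/44q + 53/11 to the basis.

The other S-polynomials (S(f_1,f_3), S(f_2,f_3), S(f_1,h_4), S(f_2,h_4), S(f_3,h_4)) all reduce to 0 modulo the current basis, so we have a Gröbner basis.
Inter-reduce: drop elements whose leading term is divisible by another's, tail-reduce, and make monic.
Reduced Gröbner basis: {p - 2, q + 4}.

From the last basis element, q + 4 = 0, so q takes values in {-4}. Each choice, substituted upward through the basis, yields the corresponding point(s) of the solution set.
  q = -4: the earlier basis element becomes p - 2 = 0, giving p = 2 — point (2, -4).
Check: every point annihilates each of the original generators.
This is the nonlinear analogue of row-reducing a linear system.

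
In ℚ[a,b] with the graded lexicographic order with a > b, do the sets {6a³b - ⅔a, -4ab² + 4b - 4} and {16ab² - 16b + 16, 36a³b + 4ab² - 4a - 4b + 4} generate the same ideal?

Yes, the ideals are equal.

Two ideals are equal iff their reduced Gröbner bases coincide (the reduced basis is unique for a fixed ordering).
Buchberger on the first generating set:
f_1 = 6a³b - ⅔a, LT = a³b.
f_2 = -4ab² + 4b - 4, LT = ab².

S(f_1,f_2): lcm = a³b². S = a²b - a² - 1/9ab.
  reduce S modulo (f_1, f_2):
  remainder a²b - a² - 1/9ab ≠ 0; add g_3 = a²b - a² - 1/9ab to the basis.

S(f_1,g_3): lcm = a³b. S = a³ + 1/9a²b - 1/9a.
  reduce S modulo (f_1, f_2, g_3):
  remainder a³ + 1/9a² + 1/81ab - 1/9a ≠ 0; add g_4 = a³ + 1/9a² + 1/81ab - 1/9a to the basis.

S(f_2,g_3): lcm = a²b². S = a²b + 1/9ab² - ab + a.
  reduce S modulo (f_1, f_2, g_3, g_4):
  remainder a² - 8/9ab + a + 1/9b - 1/9 ≠ 0; add g_5 = a² - 8/9ab + a + 1/9b - 1/9 to the basis.

S(f_2,g_4): lcm = a³b². S = -1/9a²b² - 1/81ab³ - a²b + 1/9ab² + a².
  reduce S modulo (f_1, f_2, g_3, g_4, g_5):
  remainder -2/9ab - 1/81b² + 1/9a + 10/81b - 1/9 ≠ 0; add g_6 = -2/9ab - 1/81b² + 1/9a + 10/81b - 1/9 to the basis.

S(f_2,g_5): lcm = a²b². S = 8/9ab³ - ab² - 1/9b³ - ab + 1/9b² + a.
  reduce S modulo (f_1, f_2, g_3, g_4, g_5, g_6):
  remainder -1/9b³ + 19/18b² + ½a - 22/9b + 3/2 ≠ 0; add g_7 = -1/9b³ + 19/18b² + ½a - 22/9b + 3/2 to the basis.

The other S-polynomials (S(f_1,g_4), S(g_3,g_4), S(f_1,g_5), S(g_3,g_5), S(g_4,g_5), S(f_1,g_6), S(f_2,g_6), S(g_3,g_6), S(g_4,g_6), S(g_5,g_6), S(f_1,g_7), S(f_2,g_7), S(g_3,g_7), S(g_4,g_7), S(g_5,g_7), S(g_6,g_7)) all reduce to 0 modulo the current basis, so we have a Gröbner basis.
Inter-reduce: drop elements whose leading term is divisible by another's, tail-reduce, and make monic.
Reduced Gröbner basis: {b³ - 19/2b² - 9/2a + 22b - 27/2, a² + 4/81b² + 5/9a - 31/81b + ⅓, ab + 1/18b² - ½a - 5/9b + ½}.

Buchberger on the second generating set:
h_1 = 16ab² - 16b + 16, LT = ab².
h_2 = 36a³b + 4ab² - 4a - 4b + 4, LT = a³b.

S(h_1,h_2): lcm = a³b². S = -1/9ab³ - a²b + a² + 1/9ab + 1/9b² - 1/9b.
  reduce S modulo (h_1, h_2):
  remainder -a²b + a² + 1/9ab ≠ 0; add k_3 = -a²b + a² + 1/9ab to the basis.

S(h_1,k_3): lcm = a²b². S = a²b + 1/9ab² - ab + a.
  reduce S modulo (h_1, h_2, k_3):
  remainder a² - 8/9ab + a + 1/9b - 1/9 ≠ 0; add k_4 = a² - 8/9ab + a + 1/9b - 1/9 to the basis.

S(h_1,k_4): lcm = a²b². S = 8/9ab³ - ab² - 1/9b³ - ab + 1/9b² + a.
  reduce S modulo (h_1, h_2, k_3, k_4):
  remainder -1/9b³ - ab + b² + a - 17/9b + 1 ≠ 0; add k_5 = -1/9b³ - ab + b² + a - 17/9b + 1 to the basis.

S(k_3,k_4): lcm = a²b. S = 8/9ab² - a² - 10/9ab - 1/9b² + 1/9b.
  reduce S modulo (h_1, h_2, k_3, k_4, k_5):
  remainder -2ab - 1/9b² + a + 10/9b - 1 ≠ 0; add k_6 = -2ab - 1/9b² + a + 10/9b - 1 to the basis.

The other S-polynomials (S(h_2,k_3), S(h_2,k_4), S(h_1,k_5), S(h_2,k_5), S(k_3,k_5), S(k_4,k_5), S(h_1,k_6), S(h_2,k_6), S(k_3,k_6), S(k_4,k_6), S(k_5,k_6)) all reduce to 0 modulo the current basis, so we have a Gröbner basis.
Inter-reduce: drop elements whose leading term is divisible by another's, tail-reduce, and make monic.
Reduced Gröbner basis: {b³ - 19/2b² - 9/2a + 22b - 27/2, a² + 4/81b² + 5/9a - 31/81b + ⅓, ab + 1/18b² - ½a - 5/9b + ½}.

The two bases agree; hence the ideals are identical.
The choice of monomial ordering does not affect the verdict — as long as both bases are computed under the same ordering, their equality decides ideal equality.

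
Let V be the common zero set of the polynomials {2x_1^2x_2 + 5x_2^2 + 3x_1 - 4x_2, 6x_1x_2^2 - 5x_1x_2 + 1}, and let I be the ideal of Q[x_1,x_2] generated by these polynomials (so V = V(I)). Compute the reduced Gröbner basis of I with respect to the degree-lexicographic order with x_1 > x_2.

G = {x_1x_2^2 - 5/6x_1x_2 + 1/6, x_2^3 + 3/5x_1x_2 - 49/30x_2^2 - 17/30x_1 + 2/3x_2, x_1^2 + 45/17x_2^2 + 27/17x_1 - 31/17x_2 - 4/17}

Buchberger's algorithm terminates because the ascending chain of leading-term ideals stabilizes.

f_1 = 2x_1^2x_2 + 5x_2^2 + 3x_1 - 4x_2, LT = x_1^2x_2.
f_2 = 6x_1x_2^2 - 5x_1x_2 + 1, LT = x_1x_2^2.

S(f_1,f_2): lcm = x_1^2x_2^2. S = 5/6x_1^2x_2 + 5/2x_2^3 + 3/2x_1x_2 - 2x_2^2 - 1/6x_1.
  reduce S modulo (f_1, f_2):
  remainder 5/2x_2^3 + 3/2x_1x_2 - 49/12x_2^2 - 17/12x_1 + 5/3x_2 ≠ 0; add g_3 = 5/2x_2^3 + 3/2x_1x_2 - 49/12x_2^2 - 17/12x_1 + 5/3x_2 to the basis.

S(f_1,g_3): lcm = x_1^2x_2^3. S = -3/5x_1^3x_2 + 49/30x_1^2x_2^2 + 5/2x_2^4 + 17/30x_1^3 - 2/3x_1^2x_2 + 3/2x_1x_2^2 - 2x_2^3.
  reduce S modulo (f_1, f_2, g_3):
  remainder 17/30x_1^3 + 9/10x_1^2 + 13/60x_1x_2 - 2/15x_1 - 1/4 ≠ 0; add g_4 = 17/30x_1^3 + 9/10x_1^2 + 13/60x_1x_2 - 2/15x_1 - 1/4 to the basis.

S(f_2,g_3): lcm = x_1x_2^3. S = -3/5x_1^2x_2 + 4/5x_1x_2^2 + 17/30x_1^2 - 2/3x_1x_2 + 1/6x_2.
  reduce S modulo (f_1, f_2, g_3, g_4):
  remainder 17/30x_1^2 + 3/2x_2^2 + 9/10x_1 - 31/30x_2 - 2/15 ≠ 0; add g_5 = 17/30x_1^2 + 3/2x_2^2 + 9/10x_1 - 31/30x_2 - 2/15 to the basis.

The other S-polynomials (S(f_1,g_4), S(f_2,g_4), S(g_3,g_4), S(f_1,g_5), S(f_2,g_5), S(g_3,g_5), S(g_4,g_5)) all reduce to 0 modulo the current basis, so we have a Gröbner basis.
Inter-reduce: drop elements whose leading term is divisible by another's, tail-reduce, and make monic.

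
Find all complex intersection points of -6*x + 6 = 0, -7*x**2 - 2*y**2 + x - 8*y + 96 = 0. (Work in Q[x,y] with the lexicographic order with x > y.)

{(1, -9), (1, 5)}

Compute a lex Gröbner basis by Buchberger's algorithm.
f_1 = -6*x + 6, LT = x.
f_2 = -7*x**2 + x - 2*y**2 - 8*y + 96, LT = x**2.

S(f_1,f_2): lcm = x**2. S = -6/7*x - 2/7*y**2 - 8/7*y + 96/7.
  leading term x: subtract (1/7)·f_1 from -6/7*x - 2/7*y**2 - 8/7*y + 96/7 → -2/7*y**2 - 8/7*y + 90/7
  leading term y**2: no divisor's leading term divides it; move -2/7*y**2 to the remainder.
  leading term y: no divisor's leading term divides it; move -8/7*y to the remainder.
  leading term 1: no divisor's leading term divides it; move 90/7 to the remainder.
  remainder -2/7*y**2 - 8/7*y + 90/7 ≠ 0; add h_3 = -2/7*y**2 - 8/7*y + 90/7 to the basis.

S(f_1,h_3): leading monomials are coprime, so the S-polynomial reduces to 0 (Buchberger's first criterion).
S(f_2,h_3): leading monomials are coprime, so the S-polynomial reduces to 0 (Buchberger's first criterion).
Every S-polynomial of the final basis reduces to 0, so we have a Gröbner basis.
Inter-reduce: drop elements whose leading term is divisible by another's, tail-reduce, and make monic.
Reduced Gröbner basis: {x - 1, y**2 + 4*y - 45}.

From the last basis element, y**2 + 4*y - 45 = 0, so y takes values in {-9, 5}. Each choice, substituted upward through the basis, yields the corresponding point(s) of the solution set.
  y = -9: the earlier basis element becomes x - 1 = 0, giving x = 1 — point (1, -9).
  y = 5: the earlier basis element becomes x - 1 = 0, giving x = 1 — point (1, 5).
Each listed point satisfies every original equation (direct substitution).
A lex Gröbner basis triangularizes the system, enabling back-substitution.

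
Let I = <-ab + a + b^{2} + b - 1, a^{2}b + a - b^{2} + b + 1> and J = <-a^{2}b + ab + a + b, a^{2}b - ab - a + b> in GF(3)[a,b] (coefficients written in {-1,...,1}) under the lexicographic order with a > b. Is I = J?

Two ideals are equal iff their reduced Gröbner bases coincide (the reduced basis is unique for a fixed ordering).
Buchberger on the first generating set:
f_1 = -ab + a + b^{2} + b - 1, LT = ab.
f_2 = a^{2}b + a - b^{2} + b + 1, LT = a^{2}b.

S(f_1,f_2): lcm = a^{2}b. S = -a^{2} - ab^{2} - ab + b^{2} - b - 1.
  leading term a^{2}: no divisor's leading term divides it; move -a^{2} to the remainder.
  leading term ab^{2}: subtract (b)·f_1 from -ab^{2} - ab + b^{2} - b - 1 → ab - b^{3} - 1
  leading term ab: subtract (-1)·f_1 from ab - b^{3} - 1 → a - b^{3} + b^{2} + b + 1
  leading term a: no divisor's leading term divides it; move a to the remainder.
  leading term b^{3}: no divisor's leading term divides it; move -b^{3} to the remainder.
  leading term b^{2}: no divisor's leading term divides it; move b^{2} to the remainder.
  leading term b: no divisor's leading term divides it; move b to the remainder.
  leading term 1: no divisor's leading term divides it; move 1 to the remainder.
  remainder -a^{2} + a - b^{3} + b^{2} + b + 1 ≠ 0; add g_3 = -a^{2} + a - b^{3} + b^{2} + b + 1 to the basis.

S(f_1,g_3): lcm = a^{2}b. S = -a^{2} - ab^{2} + a - b^{4} + b^{3} + b^{2} + b.
  leading term a^{2}: subtract (1)·g_3 from -a^{2} - ab^{2} + a - b^{4} + b^{3} + b^{2} + b → -ab^{2} - b^{4} - b^{3} - 1
  leading term ab^{2}: subtract (b)·f_1 from -ab^{2} - b^{4} - b^{3} - 1 → -ab - b^{4} + b^{3} - b^{2} + b - 1
  leading term ab: subtract (1)·f_1 from -ab - b^{4} + b^{3} - b^{2} + b - 1 → -a - b^{4} + b^{3} + b^{2}
  leading term a: no divisor's leading term divides it; move -a to the remainder.
  leading term b^{4}: no divisor's leading term divides it; move -b^{4} to the remainder.
  leading term b^{3}: no divisor's leading term divides it; move b^{3} to the remainder.
  leading term b^{2}: no divisor's leading term divides it; move b^{2} to the remainder.
  remainder -a - b^{4} + b^{3} + b^{2} ≠ 0; add g_4 = -a - b^{4} + b^{3} + b^{2} to the basis.

S(f_1,g_4): lcm = ab. S = -a - b^{5} + b^{4} + b^{3} - b^{2} - b + 1.
  leading term a: subtract (1)·g_4 from -a - b^{5} + b^{4} + b^{3} - b^{2} - b + 1 → -b^{5} - b^{4} + b^{2} - b + 1
  leading term b^{5}: no divisor's leading term divides it; move -b^{5} to the remainder.
  leading term b^{4}: no divisor's leading term divides it; move -b^{4} to the remainder.
  leading term b^{2}: no divisor's leading term divides it; move b^{2} to the remainder.
  leading term b: no divisor's leading term divides it; move -b to the remainder.
  leading term 1: no divisor's leading term divides it; move 1 to the remainder.
  remainder -b^{5} - b^{4} + b^{2} - b + 1 ≠ 0; add g_5 = -b^{5} - b^{4} + b^{2} - b + 1 to the basis.

The other S-polynomials (S(f_2,g_3), S(f_2,g_4), S(g_3,g_4), S(f_1,g_5), S(f_2,g_5), S(g_3,g_5), S(g_4,g_5)) all reduce to 0 modulo the current basis, so we have a Gröbner basis.
Inter-reduce: drop elements whose leading term is divisible by another's, tail-reduce, and make monic.
Reduced Gröbner basis: {a + b^{4} - b^{3} - b^{2}, b^{5} + b^{4} - b^{2} + b - 1}.

Buchberger on the second generating set:
h_1 = -a^{2}b + ab + a + b, LT = a^{2}b.
h_2 = a^{2}b - ab - a + b, LT = a^{2}b.

S(h_1,h_2): lcm = a^{2}b. S = b.
  leading term b: no divisor's leading term divides it; move b to the remainder.
  remainder b ≠ 0; add k_3 = b to the basis.

S(h_1,k_3): lcm = a^{2}b. S = -ab - a - b.
  leading term ab: subtract (-a)·k_3 from -ab - a - b → -a - b
  leading term a: no divisor's leading term divides it; move -a to the remainder.
  leading term b: subtract (-1)·k_3 from -b → 0
  remainder -a ≠ 0; add k_4 = -a to the basis.

The other S-polynomials (S(h_2,k_3), S(h_1,k_4), S(h_2,k_4), S(k_3,k_4)) all reduce to 0 modulo the current basis, so we have a Gröbner basis.
Inter-reduce: drop elements whose leading term is divisible by another's, tail-reduce, and make monic.
Reduced Gröbner basis: {a, b}.

Since the reduced bases disagree, the two ideals are not the same.

No, the ideals differ.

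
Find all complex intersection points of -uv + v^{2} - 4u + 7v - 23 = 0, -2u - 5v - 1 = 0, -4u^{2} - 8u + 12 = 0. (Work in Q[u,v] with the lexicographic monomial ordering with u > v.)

{(-3, 1)}

Compute a lex Gröbner basis by Buchberger's algorithm.
f_1 = -uv - 4u + v^{2} + 7v - 23, LT = uv.
f_2 = -2u - 5v - 1, LT = u.
f_3 = -4u^{2} - 8u + 12, LT = u^{2}.

S(f_1,f_2): lcm = uv. S = 4u - \tfrac{7}{2}v^{2} - \tfrac{15}{2}v + 23.
  reduce S modulo (f_1, f_2, f_3):
  remainder -\tfrac{7}{2}v^{2} - \tfrac{35}{2}v + 21 ≠ 0; add h_4 = -\tfrac{7}{2}v^{2} - \tfrac{35}{2}v + 21 to the basis.

S(f_1,f_3): lcm = u^{2}v. S = 4u^{2} - uv^{2} - 9uv + 23u + 3v.
  reduce S modulo (f_1, f_2, f_3, h_4):
  remainder -\tfrac{405}{2}v + \tfrac{405}{2} ≠ 0; add h_5 = -\tfrac{405}{2}v + \tfrac{405}{2} to the basis.

The other S-polynomials (S(f_2,f_3), S(f_1,h_4), S(f_2,h_4), S(f_3,h_4), S(f_1,h_5), S(f_2,h_5), S(f_3,h_5), S(h_4,h_5)) all reduce to 0 modulo the current basis, so we have a Gröbner basis.
Inter-reduce: drop elements whose leading term is divisible by another's, tail-reduce, and make monic.
Reduced Gröbner basis: {u + 3, v - 1}.

Since the basis is lex-ordered, v - 1 is univariate in v. Its roots are {1}. Back-substituting each root into the other basis elements fixes the other coordinates.
  v = 1: the earlier basis element becomes u + 3 = 0, giving u = -3 — point (-3, 1).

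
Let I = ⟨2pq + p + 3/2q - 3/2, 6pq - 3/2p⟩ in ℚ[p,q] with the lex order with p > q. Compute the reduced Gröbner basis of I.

This is the nonlinear analogue of row-reducing a linear system.

f_1 = 2pq + p + 3/2q - 3/2, LT = pq.
f_2 = 6pq - 3/2p, LT = pq.

S(f_1,f_2): lcm = pq. S = ¾p + ¾q - ¾.
  reduce S modulo (f_1, f_2):
  remainder ¾p + ¾q - ¾ ≠ 0; add g_3 = ¾p + ¾q - ¾ to the basis.

S(f_1,g_3): lcm = pq. S = ½p - q² + 7/4q - ¾.
  reduce S modulo (f_1, f_2, g_3):
  remainder -q² + 5/4q - ¼ ≠ 0; add g_4 = -q² + 5/4q - ¼ to the basis.

The other S-polynomials (S(f_2,g_3), S(f_1,g_4), S(f_2,g_4), S(g_3,g_4)) all reduce to 0 modulo the current basis, so we have a Gröbner basis.
Inter-reduce: drop elements whose leading term is divisible by another's, tail-reduce, and make monic.

G = {p + q - 1, q² - 5/4q + ¼}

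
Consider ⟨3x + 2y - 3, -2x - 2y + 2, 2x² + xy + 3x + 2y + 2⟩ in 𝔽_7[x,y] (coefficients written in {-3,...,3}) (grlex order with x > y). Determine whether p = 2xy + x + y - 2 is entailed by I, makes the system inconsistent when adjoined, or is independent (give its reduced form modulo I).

First compute the reduced Gröbner basis of I by Buchberger's algorithm.
f_1 = 3x + 2y - 3, LT = x.
f_2 = -2x - 2y + 2, LT = x.
f_3 = 2x² + xy + 3x + 2y + 2, LT = x².

S(f_1,f_2): lcm = x. S = 2y.
  reduce S modulo (f_1, f_2, f_3):
  remainder 2y ≠ 0; add h_4 = 2y to the basis.

The other S-polynomials (S(f_1,f_3), S(f_2,f_3), S(f_1,h_4), S(f_2,h_4), S(f_3,h_4)) all reduce to 0 modulo the current basis, so we have a Gröbner basis.
Inter-reduce: drop elements whose leading term is divisible by another's, tail-reduce, and make monic.
Reduced Gröbner basis: {x - 1, y}.
Label its elements g_1 = x - 1, g_2 = y.

Reduce p = 2xy + x + y - 2 modulo G:
  leading term xy: subtract (2y)·g_1 from 2xy + x + y - 2 → x + 3y - 2
  leading term x: subtract (1)·g_1 from x + 3y - 2 → 3y - 1
  leading term y: subtract (3)·g_2 from 3y - 1 → -1
  leading term 1: no divisor's leading term divides it; move -1 to the remainder.
  normal form = -1.
The normal form is nonzero, so p ∉ I. Since p minus its normal form lies in I, I + (p) = I + (r) where r = -1; decide whether this ideal is the whole ring.
Here r = -1 is a nonzero constant, hence a unit: 1 ∈ I + (p), the Gröbner basis of I + (p) is {1}, and the enlarged system has no common solution — adjoining p is inconsistent.

The remainder on division by a Gröbner basis is unique — it is the normal form.

Adjoining 2xy + x + y - 2 makes the ideal the whole ring: the system is inconsistent.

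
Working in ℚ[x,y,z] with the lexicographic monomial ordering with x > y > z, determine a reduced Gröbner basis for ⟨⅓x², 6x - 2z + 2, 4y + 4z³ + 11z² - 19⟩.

G = {x - ⅓z + ⅓, y + 17/2z - 19/2, z² - 2z + 1}

f_1 = ⅓x², LT = x².
f_2 = 6x - 2z + 2, LT = x.
f_3 = 4y + 4z³ + 11z² - 19, LT = y.

S(f_1,f_2): lcm = x². S = ⅓xz - ⅓x.
  leading term xz: subtract (1/18z)·f_2 from ⅓xz - ⅓x → -⅓x + 1/9z² - 1/9z
  leading term x: subtract (-1/18)·f_2 from -⅓x + 1/9z² - 1/9z → 1/9z² - 2/9z + 1/9
  leading term z²: no divisor's leading term divides it; move 1/9z² to the remainder.
  leading term z: no divisor's leading term divides it; move -2/9z to the remainder.
  leading term 1: no divisor's leading term divides it; move 1/9 to the remainder.
  remainder 1/9z² - 2/9z + 1/9 ≠ 0; add g_4 = 1/9z² - 2/9z + 1/9 to the basis.

S(f_1,f_3): leading monomials are coprime, so the S-polynomial reduces to 0 (Buchberger's first criterion).
S(f_2,f_3): leading monomials are coprime, so the S-polynomial reduces to 0 (Buchberger's first criterion).
S(f_1,g_4): leading monomials are coprime, so the S-polynomial reduces to 0 (Buchberger's first criterion).
S(f_2,g_4): leading monomials are coprime, so the S-polynomial reduces to 0 (Buchberger's first criterion).
S(f_3,g_4): leading monomials are coprime, so the S-polynomial reduces to 0 (Buchberger's first criterion).
Every S-polynomial of the final basis reduces to 0, so we have a Gröbner basis.
Inter-reduce: drop elements whose leading term is divisible by another's, tail-reduce, and make monic.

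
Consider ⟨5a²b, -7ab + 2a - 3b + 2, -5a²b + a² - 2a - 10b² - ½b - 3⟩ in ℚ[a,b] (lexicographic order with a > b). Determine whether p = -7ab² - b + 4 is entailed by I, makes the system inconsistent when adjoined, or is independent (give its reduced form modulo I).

Adjoining -7ab² - b + 4 makes the ideal the whole ring: the system is inconsistent.

First compute the reduced Gröbner basis of I by Buchberger's algorithm.
f_1 = 5a²b, LT = a²b.
f_2 = -7ab + 2a - 3b + 2, LT = ab.
f_3 = -5a²b + a² - 2a - 10b² - ½b - 3, LT = a²b.

S(f_1,f_2): lcm = a²b. S = 2/7a² - 3/7ab + 2/7a.
  leading term a²: no divisor's leading term divides it; move 2/7a² to the remainder.
  leading term ab: subtract (3/49)·f_2 from -3/7ab + 2/7a → 8/49a + 9/49b - 6/49
  leading term a: no divisor's leading term divides it; move 8/49a to the remainder.
  leading term b: no divisor's leading term divides it; move 9/49b to the remainder.
  leading term 1: no divisor's leading term divides it; move -6/49 to the remainder.
  remainder 2/7a² + 8/49a + 9/49b - 6/49 ≠ 0; add h_4 = 2/7a² + 8/49a + 9/49b - 6/49 to the basis.

S(f_1,f_3): lcm = a²b. S = ⅕a² - ⅖a - 2b² - 1/10b - ⅗.
  leading term a²: subtract (7/10)·h_4 from ⅕a² - ⅖a - 2b² - 1/10b - ⅗ → -18/35a - 2b² - 8/35b - 18/35
  leading term a: no divisor's leading term divides it; move -18/35a to the remainder.
  leading term b²: no divisor's leading term divides it; move -2b² to the remainder.
  leading term b: no divisor's leading term divides it; move -8/35b to the remainder.
  leading term 1: no divisor's leading term divides it; move -18/35 to the remainder.
  remainder -18/35a - 2b² - 8/35b - 18/35 ≠ 0; add h_5 = -18/35a - 2b² - 8/35b - 18/35 to the basis.

S(f_1,h_4): lcm = a²b. S = -4/7ab - 9/14b² + 3/7b.
  leading term ab: subtract (4/49)·f_2 from -4/7ab - 9/14b² + 3/7b → -8/49a - 9/14b² + 33/49b - 8/49
  leading term a: subtract (20/63)·h_5 from -8/49a - 9/14b² + 33/49b - 8/49 → -1/126b² + 47/63b
  leading term b²: no divisor's leading term divides it; move -1/126b² to the remainder.
  leading term b: no divisor's leading term divides it; move 47/63b to the remainder.
  remainder -1/126b² + 47/63b ≠ 0; add h_6 = -1/126b² + 47/63b to the basis.

S(f_1,h_5): lcm = a²b. S = -35/9ab³ - 4/9ab² - ab.
  leading term ab³: subtract (5/9b²)·f_2 from -35/9ab³ - 4/9ab² - ab → -14/9ab² - ab + 5/3b³ - 10/9b²
  leading term ab²: subtract (2/9b)·f_2 from -14/9ab² - ab + 5/3b³ - 10/9b² → -13/9ab + 5/3b³ - 4/9b² - 4/9b
  leading term ab: subtract (13/63)·f_2 from -13/9ab + 5/3b³ - 4/9b² - 4/9b → -26/63a + 5/3b³ - 4/9b² + 11/63b - 26/63
  leading term a: subtract (65/81)·h_5 from -26/63a + 5/3b³ - 4/9b² + 11/63b - 26/63 → 5/3b³ + 94/81b² + 29/81b
  leading term b³: subtract (-210b)·h_6 from 5/3b³ + 94/81b² + 29/81b → 12784/81b² + 29/81b
  leading term b²: subtract (-178976/9)·h_6 from 12784/81b² + 29/81b → 133525/9b
  leading term b: no divisor's leading term divides it; move 133525/9b to the remainder.
  remainder 133525/9b ≠ 0; add h_7 = 133525/9b to the basis.

The other S-polynomials (S(f_2,f_3), S(f_2,h_4), S(f_3,h_4), S(f_2,h_5), S(f_3,h_5), S(h_4,h_5), S(f_1,h_6), S(f_2,h_6), S(f_3,h_6), S(h_4,h_6), S(h_5,h_6), S(f_1,h_7), S(f_2,h_7), S(f_3,h_7), S(h_4,h_7), S(h_5,h_7), S(h_6,h_7)) all reduce to 0 modulo the current basis, so we have a Gröbner basis.
Inter-reduce: drop elements whose leading term is divisible by another's, tail-reduce, and make monic.
Reduced Gröbner basis: {a + 1, b}.
Label its elements g_1 = a + 1, g_2 = b.

Reduce p = -7ab² - b + 4 modulo G:
  leading term ab²: subtract (-7b²)·g_1 from -7ab² - b + 4 → 7b² - b + 4
  leading term b²: subtract (7b)·g_2 from 7b² - b + 4 → -b + 4
  leading term b: subtract (-1)·g_2 from -b + 4 → 4
  leading term 1: no divisor's leading term divides it; move 4 to the remainder.
  normal form = 4.
The normal form is nonzero, so p ∉ I. Since p minus its normal form lies in I, I + (p) = I + (r) where r = 4; decide whether this ideal is the whole ring.
Here r = 4 is a nonzero constant, hence a unit: 1 ∈ I + (p), the Gröbner basis of I + (p) is {1}, and the enlarged system has no common solution — adjoining p is inconsistent.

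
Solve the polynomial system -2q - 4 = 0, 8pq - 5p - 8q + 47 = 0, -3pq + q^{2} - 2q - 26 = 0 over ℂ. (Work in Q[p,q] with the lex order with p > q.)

Compute a lex Gröbner basis by Buchberger's algorithm.
f_1 = -2q - 4, LT = q.
f_2 = 8pq - 5p - 8q + 47, LT = pq.
f_3 = -3pq + q^{2} - 2q - 26, LT = pq.

S(f_1,f_2): lcm = pq. S = \tfrac{21}{8}p + q - \tfrac{47}{8}.
  leading term p: no divisor's leading term divides it; move \tfrac{21}{8}p to the remainder.
  leading term q: subtract (-\tfrac{1}{2})·f_1 from q - \tfrac{47}{8} → -\tfrac{63}{8}
  leading term 1: no divisor's leading term divides it; move -\tfrac{63}{8} to the remainder.
  remainder \tfrac{21}{8}p - \tfrac{63}{8} ≠ 0; add h_4 = \tfrac{21}{8}p - \tfrac{63}{8} to the basis.

The other S-polynomials (S(f_1,f_3), S(f_2,f_3), S(f_1,h_4), S(f_2,h_4), S(f_3,h_4)) all reduce to 0 modulo the current basis, so we have a Gröbner basis.
Inter-reduce: drop elements whose leading term is divisible by another's, tail-reduce, and make monic.
Reduced Gröbner basis: {p - 3, q + 2}.

The lex basis is triangular: the last element involves only q. Solving q + 2 = 0 gives q ∈ {-2}; substituting each value into the earlier elements determines the remaining variables.
  q = -2: the earlier basis element becomes p - 3 = 0, giving p = 3 — point (3, -2).

{(3, -2)}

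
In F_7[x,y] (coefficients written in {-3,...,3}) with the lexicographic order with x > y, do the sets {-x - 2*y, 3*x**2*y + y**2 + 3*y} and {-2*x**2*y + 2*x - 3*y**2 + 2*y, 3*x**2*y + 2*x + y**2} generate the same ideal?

Yes, the ideals are equal.

Since reduced Gröbner bases are canonical representatives of ideals under a given ordering, it suffices to compute and compare them.
Buchberger on the first generating set:
f_1 = -x - 2*y, LT = x.
f_2 = 3*x**2*y + y**2 + 3*y, LT = x**2*y.

S(f_1,f_2): lcm = x**2*y. S = 2*x*y**2 + 2*y**2 - y.
  leading term x*y**2: subtract (-2*y**2)·f_1 from 2*x*y**2 + 2*y**2 - y → 3*y**3 + 2*y**2 - y
  leading term y**3: no divisor's leading term divides it; move 3*y**3 to the remainder.
  leading term y**2: no divisor's leading term divides it; move 2*y**2 to the remainder.
  leading term y: no divisor's leading term divides it; move -y to the remainder.
  remainder 3*y**3 + 2*y**2 - y ≠ 0; add g_3 = 3*y**3 + 2*y**2 - y to the basis.

S(f_1,g_3): leading monomials are coprime, so the S-polynomial reduces to 0 (Buchberger's first criterion).
S(f_2,g_3): lcm = x**2*y**3. S = -3*x**2*y**2 - 2*x**2*y - 2*y**4 + y**3.
  leading term x**2*y**2: subtract (3*x*y**2)·f_1 from -3*x**2*y**2 - 2*x**2*y - 2*y**4 + y**3 → -2*x**2*y - x*y**3 - 2*y**4 + y**3
  leading term x**2*y: subtract (2*x*y)·f_1 from -2*x**2*y - x*y**3 - 2*y**4 + y**3 → -x*y**3 - 3*x*y**2 - 2*y**4 + y**3
  leading term x*y**3: subtract (y**3)·f_1 from -x*y**3 - 3*x*y**2 - 2*y**4 + y**3 → -3*x*y**2 + y**3
  leading term x*y**2: subtract (3*y**2)·f_1 from -3*x*y**2 + y**3 → 0
  remainder 0.

Every S-polynomial of the final basis reduces to 0, so we have a Gröbner basis.
Inter-reduce: drop elements whose leading term is divisible by another's, tail-reduce, and make monic.
Reduced Gröbner basis: {x + 2*y, y**3 + 3*y**2 + 2*y}.

Buchberger on the second generating set:
h_1 = -2*x**2*y + 2*x - 3*y**2 + 2*y, LT = x**2*y.
h_2 = 3*x**2*y + 2*x + y**2, LT = x**2*y.

S(h_1,h_2): lcm = x**2*y. S = 3*x - y.
  leading term x: no divisor's leading term divides it; move 3*x to the remainder.
  leading term y: no divisor's leading term divides it; move -y to the remainder.
  remainder 3*x - y ≠ 0; add k_3 = 3*x - y to the basis.

S(h_1,k_3): lcm = x**2*y. S = -2*x*y**2 - x - 2*y**2 - y.
  leading term x*y**2: subtract (-3*y**2)·k_3 from -2*x*y**2 - x - 2*y**2 - y → -x - 3*y**3 - 2*y**2 - y
  leading term x: subtract (2)·k_3 from -x - 3*y**3 - 2*y**2 - y → -3*y**3 - 2*y**2 + y
  leading term y**3: no divisor's leading term divides it; move -3*y**3 to the remainder.
  leading term y**2: no divisor's leading term divides it; move -2*y**2 to the remainder.
  leading term y: no divisor's leading term divides it; move y to the remainder.
  remainder -3*y**3 - 2*y**2 + y ≠ 0; add k_4 = -3*y**3 - 2*y**2 + y to the basis.

S(h_2,k_3): lcm = x**2*y. S = -2*x*y**2 + 3*x - 2*y**2.
  leading term x*y**2: subtract (-3*y**2)·k_3 from -2*x*y**2 + 3*x - 2*y**2 → 3*x - 3*y**3 - 2*y**2
  leading term x: subtract (1)·k_3 from 3*x - 3*y**3 - 2*y**2 → -3*y**3 - 2*y**2 + y
  leading term y**3: subtract (1)·k_4 from -3*y**3 - 2*y**2 + y → 0
  remainder 0.

S(h_1,k_4): lcm = x**2*y**3. S = -3*x**2*y**2 - 2*x**2*y - x*y**2 - 2*y**4 - y**3.
  leading term x**2*y**2: subtract (-2*y)·h_1 from -3*x**2*y**2 - 2*x**2*y - x*y**2 - 2*y**4 - y**3 → -2*x**2*y - x*y**2 - 3*x*y - 2*y**4 - 3*y**2
  leading term x**2*y: subtract (1)·h_1 from -2*x**2*y - x*y**2 - 3*x*y - 2*y**4 - 3*y**2 → -x*y**2 - 3*x*y - 2*x - 2*y**4 - 2*y
  leading term x*y**2: subtract (2*y**2)·k_3 from -x*y**2 - 3*x*y - 2*x - 2*y**4 - 2*y → -3*x*y - 2*x - 2*y**4 + 2*y**3 - 2*y
  leading term x*y: subtract (-y)·k_3 from -3*x*y - 2*x - 2*y**4 + 2*y**3 - 2*y → -2*x - 2*y**4 + 2*y**3 - y**2 - 2*y
  leading term x: subtract (-3)·k_3 from -2*x - 2*y**4 + 2*y**3 - y**2 - 2*y → -2*y**4 + 2*y**3 - y**2 + 2*y
  leading term y**4: subtract (3*y)·k_4 from -2*y**4 + 2*y**3 - y**2 + 2*y → y**3 + 3*y**2 + 2*y
  leading term y**3: subtract (2)·k_4 from y**3 + 3*y**2 + 2*y → 0
  remainder 0.

S(h_2,k_4): lcm = x**2*y**3. S = -3*x**2*y**2 - 2*x**2*y + 3*x*y**2 - 2*y**4.
  leading term x**2*y**2: subtract (-2*y)·h_1 from -3*x**2*y**2 - 2*x**2*y + 3*x*y**2 - 2*y**4 → -2*x**2*y + 3*x*y**2 - 3*x*y - 2*y**4 + y**3 - 3*y**2
  leading term x**2*y: subtract (1)·h_1 from -2*x**2*y + 3*x*y**2 - 3*x*y - 2*y**4 + y**3 - 3*y**2 → 3*x*y**2 - 3*x*y - 2*x - 2*y**4 + y**3 - 2*y
  leading term x*y**2: subtract (y**2)·k_3 from 3*x*y**2 - 3*x*y - 2*x - 2*y**4 + y**3 - 2*y → -3*x*y - 2*x - 2*y**4 + 2*y**3 - 2*y
  leading term x*y: subtract (-y)·k_3 from -3*x*y - 2*x - 2*y**4 + 2*y**3 - 2*y → -2*x - 2*y**4 + 2*y**3 - y**2 - 2*y
  leading term x: subtract (-3)·k_3 from -2*x - 2*y**4 + 2*y**3 - y**2 - 2*y → -2*y**4 + 2*y**3 - y**2 + 2*y
  leading term y**4: subtract (3*y)·k_4 from -2*y**4 + 2*y**3 - y**2 + 2*y → y**3 + 3*y**2 + 2*y
  leading term y**3: subtract (2)·k_4 from y**3 + 3*y**2 + 2*y → 0
  remainder 0.

S(k_3,k_4): leading monomials are coprime, so the S-polynomial reduces to 0 (Buchberger's first criterion).
Every S-polynomial of the final basis reduces to 0, so we have a Gröbner basis.
Inter-reduce: drop elements whose leading term is divisible by another's, tail-reduce, and make monic.
Reduced Gröbner basis: {x + 2*y, y**3 + 3*y**2 + 2*y}.

The two bases agree; hence the ideals are identical.
The same test decides containment: I ⊆ J iff every generator of I reduces to 0 modulo a Gröbner basis of J.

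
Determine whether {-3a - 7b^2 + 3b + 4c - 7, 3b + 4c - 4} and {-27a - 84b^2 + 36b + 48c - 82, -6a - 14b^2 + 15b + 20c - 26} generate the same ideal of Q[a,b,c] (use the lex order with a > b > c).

No, the ideals differ.

Equality of ideals is decidable: compute both reduced Gröbner bases (unique for the ordering) and check whether they agree.
Buchberger on the first generating set:
f_1 = -3a - 7b^2 + 3b + 4c - 7, LT = a.
f_2 = 3b + 4c - 4, LT = b.

The S-polynomials (S(f_1,f_2)) all reduce to 0 modulo the current basis, so we have a Gröbner basis.
Inter-reduce: drop elements whose leading term is divisible by another's, tail-reduce, and make monic.
Reduced Gröbner basis: {a + 112/27c^2 - 224/27c + 139/27, b + 4/3c - 4/3}.

Buchberger on the second generating set:
h_1 = -27a - 84b^2 + 36b + 48c - 82, LT = a.
h_2 = -6a - 14b^2 + 15b + 20c - 26, LT = a.

S(h_1,h_2): lcm = a. S = 7/9b^2 + 7/6b + 14/9c - 35/27.
  reduce S modulo (h_1, h_2):
  remainder 7/9b^2 + 7/6b + 14/9c - 35/27 ≠ 0; add k_3 = 7/9b^2 + 7/6b + 14/9c - 35/27 to the basis.

The other S-polynomials (S(h_1,k_3), S(h_2,k_3)) all reduce to 0 modulo the current basis, so we have a Gröbner basis.
Inter-reduce: drop elements whose leading term is divisible by another's, tail-reduce, and make monic.
Reduced Gröbner basis: {a - 6b - 8c + 74/9, b^2 + 3/2b + 2c - 5/3}.

Since the reduced bases disagree, the two ideals are not the same.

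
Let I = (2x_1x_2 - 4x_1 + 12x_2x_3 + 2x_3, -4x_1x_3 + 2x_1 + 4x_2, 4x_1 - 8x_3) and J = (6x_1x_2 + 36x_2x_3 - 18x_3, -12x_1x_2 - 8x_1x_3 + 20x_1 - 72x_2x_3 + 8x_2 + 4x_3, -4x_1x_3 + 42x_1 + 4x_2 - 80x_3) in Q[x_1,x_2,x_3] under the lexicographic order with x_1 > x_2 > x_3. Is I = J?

Yes, the ideals are equal.

Equality of ideals is decidable: compute both reduced Gröbner bases (unique for the ordering) and check whether they agree.
Buchberger on the first generating set:
f_1 = 2x_1x_2 - 4x_1 + 12x_2x_3 + 2x_3, LT = x_1x_2.
f_2 = -4x_1x_3 + 2x_1 + 4x_2, LT = x_1x_3.
f_3 = 4x_1 - 8x_3, LT = x_1.

S(f_1,f_2): lcm = x_1x_2x_3. S = 1/2x_1x_2 - 2x_1x_3 + x_2^2 + 6x_2x_3^2 + x_3^2.
  reduce S modulo (f_1, f_2, f_3):
  remainder x_2^2 + 6x_2x_3^2 - 3x_2x_3 - 2x_2 + x_3^2 - 1/2x_3 ≠ 0; add g_4 = x_2^2 + 6x_2x_3^2 - 3x_2x_3 - 2x_2 + x_3^2 - 1/2x_3 to the basis.

S(f_1,f_3): lcm = x_1x_2. S = -2x_1 + 8x_2x_3 + x_3.
  reduce S modulo (f_1, f_2, f_3, g_4):
  remainder 8x_2x_3 - 3x_3 ≠ 0; add g_5 = 8x_2x_3 - 3x_3 to the basis.

S(f_2,f_3): lcm = x_1x_3. S = -1/2x_1 - x_2 + 2x_3^2.
  reduce S modulo (f_1, f_2, f_3, g_4, g_5):
  remainder -x_2 + 2x_3^2 - x_3 ≠ 0; add g_6 = -x_2 + 2x_3^2 - x_3 to the basis.

S(g_4,g_5): lcm = x_2^2x_3. S = 6x_2x_3^3 - 3x_2x_3^2 - 13/8x_2x_3 + x_3^3 - 1/2x_3^2.
  reduce S modulo (f_1, f_2, f_3, g_4, g_5, g_6):
  remainder 13/4x_3^3 - 13/8x_3^2 - 39/64x_3 ≠ 0; add g_7 = 13/4x_3^3 - 13/8x_3^2 - 39/64x_3 to the basis.

The other S-polynomials (S(f_1,g_4), S(f_2,g_4), S(f_3,g_4), S(f_1,g_5), S(f_2,g_5), S(f_3,g_5), S(f_1,g_6), S(f_2,g_6), S(f_3,g_6), S(g_4,g_6), S(g_5,g_6), S(f_1,g_7), S(f_2,g_7), S(f_3,g_7), S(g_4,g_7), S(g_5,g_7), S(g_6,g_7)) all reduce to 0 modulo the current basis, so we have a Gröbner basis.
Inter-reduce: drop elements whose leading term is divisible by another's, tail-reduce, and make monic.
Reduced Gröbner basis: {x_1 - 2x_3, x_2 - 2x_3^2 + x_3, x_3^3 - 1/2x_3^2 - 3/16x_3}.

Buchberger on the second generating set:
h_1 = 6x_1x_2 + 36x_2x_3 - 18x_3, LT = x_1x_2.
h_2 = -12x_1x_2 - 8x_1x_3 + 20x_1 - 72x_2x_3 + 8x_2 + 4x_3, LT = x_1x_2.
h_3 = -4x_1x_3 + 42x_1 + 4x_2 - 80x_3, LT = x_1x_3.

S(h_1,h_2): lcm = x_1x_2. S = -2/3x_1x_3 + 5/3x_1 + 2/3x_2 - 8/3x_3.
  reduce S modulo (h_1, h_2, h_3):
  remainder -16/3x_1 + 32/3x_3 ≠ 0; add k_4 = -16/3x_1 + 32/3x_3 to the basis.

S(h_1,h_3): lcm = x_1x_2x_3. S = 21/2x_1x_2 + x_2^2 + 6x_2x_3^2 - 20x_2x_3 - 3x_3^2.
  reduce S modulo (h_1, h_2, h_3, k_4):
  remainder x_2^2 + 6x_2x_3^2 - 83x_2x_3 - 3x_3^2 + 63/2x_3 ≠ 0; add k_5 = x_2^2 + 6x_2x_3^2 - 83x_2x_3 - 3x_3^2 + 63/2x_3 to the basis.

S(h_2,h_3): lcm = x_1x_2x_3. S = 21/2x_1x_2 + 2/3x_1x_3^2 - 5/3x_1x_3 + x_2^2 + 6x_2x_3^2 - 62/3x_2x_3 - 1/3x_3^2.
  reduce S modulo (h_1, h_2, h_3, k_4, k_5):
  remainder 16/3x_2 - 32/3x_3^2 + 16/3x_3 ≠ 0; add k_6 = 16/3x_2 - 32/3x_3^2 + 16/3x_3 to the basis.

S(h_1,k_4): lcm = x_1x_2. S = 8x_2x_3 - 3x_3.
  reduce S modulo (h_1, h_2, h_3, k_4, k_5, k_6):
  remainder 16x_3^3 - 8x_3^2 - 3x_3 ≠ 0; add k_7 = 16x_3^3 - 8x_3^2 - 3x_3 to the basis.

The other S-polynomials (S(h_2,k_4), S(h_3,k_4), S(h_1,k_5), S(h_2,k_5), S(h_3,k_5), S(k_4,k_5), S(h_1,k_6), S(h_2,k_6), S(h_3,k_6), S(k_4,k_6), S(k_5,k_6), S(h_1,k_7), S(h_2,k_7), S(h_3,k_7), S(k_4,k_7), S(k_5,k_7), S(k_6,k_7)) all reduce to 0 modulo the current basis, so we have a Gröbner basis.
Inter-reduce: drop elements whose leading term is divisible by another's, tail-reduce, and make monic.
Reduced Gröbner basis: {x_1 - 2x_3, x_2 - 2x_3^2 + x_3, x_3^3 - 1/2x_3^2 - 3/16x_3}.

Same reduced basis, so the two generating sets span the same ideal.
The same test decides containment: I ⊆ J iff every generator of I reduces to 0 modulo a Gröbner basis of J.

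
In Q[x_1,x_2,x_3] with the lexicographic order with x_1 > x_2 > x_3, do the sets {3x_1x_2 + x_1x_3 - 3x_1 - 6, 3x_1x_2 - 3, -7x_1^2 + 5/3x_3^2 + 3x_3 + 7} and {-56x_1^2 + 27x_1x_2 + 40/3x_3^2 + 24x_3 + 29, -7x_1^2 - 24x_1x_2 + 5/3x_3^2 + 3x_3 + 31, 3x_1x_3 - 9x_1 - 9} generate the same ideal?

Equality of ideals is decidable: compute both reduced Gröbner bases (unique for the ordering) and check whether they agree.
Buchberger on the first generating set:
f_1 = 3x_1x_2 + x_1x_3 - 3x_1 - 6, LT = x_1x_2.
f_2 = 3x_1x_2 - 3, LT = x_1x_2.
f_3 = -7x_1^2 + 5/3x_3^2 + 3x_3 + 7, LT = x_1^2.

S(f_1,f_2): lcm = x_1x_2. S = 1/3x_1x_3 - x_1 - 1.
  reduce S modulo (f_1, f_2, f_3):
  remainder 1/3x_1x_3 - x_1 - 1 ≠ 0; add g_4 = 1/3x_1x_3 - x_1 - 1 to the basis.

S(f_1,f_3): lcm = x_1^2x_2. S = 1/3x_1^2x_3 - x_1^2 - 2x_1 + 5/21x_2x_3^2 + 3/7x_2x_3 + x_2.
  reduce S modulo (f_1, f_2, f_3, g_4):
  remainder -2x_1 + 5/21x_2x_3^2 + 3/7x_2x_3 + x_2 + 5/63x_3^3 - 2/21x_3^2 - 2/21x_3 - 1 ≠ 0; add g_5 = -2x_1 + 5/21x_2x_3^2 + 3/7x_2x_3 + x_2 + 5/63x_3^3 - 2/21x_3^2 - 2/21x_3 - 1 to the basis.

S(f_2,f_3): lcm = x_1^2x_2. S = -x_1 + 5/21x_2x_3^2 + 3/7x_2x_3 + x_2.
  reduce S modulo (f_1, f_2, f_3, g_4, g_5):
  remainder 5/42x_2x_3^2 + 3/14x_2x_3 + 1/2x_2 - 5/126x_3^3 + 1/21x_3^2 + 1/21x_3 + 1/2 ≠ 0; add g_6 = 5/42x_2x_3^2 + 3/14x_2x_3 + 1/2x_2 - 5/126x_3^3 + 1/21x_3^2 + 1/21x_3 + 1/2 to the basis.

S(f_1,g_4): lcm = x_1x_2x_3. S = 3x_1x_2 + 1/3x_1x_3^2 - x_1x_3 + 3x_2 - 2x_3.
  reduce S modulo (f_1, f_2, f_3, g_4, g_5, g_6):
  remainder 3x_2 - x_3 + 3 ≠ 0; add g_7 = 3x_2 - x_3 + 3 to the basis.

S(f_1,g_5): lcm = x_1x_2. S = 1/3x_1x_3 - x_1 + 5/42x_2^2x_3^2 + 3/14x_2^2x_3 + 1/2x_2^2 + 5/126x_2x_3^3 - 1/21x_2x_3^2 - 1/21x_2x_3 - 1/2x_2 - 2.
  reduce S modulo (f_1, f_2, f_3, g_4, g_5, g_6, g_7):
  remainder 5/189x_3^4 - 1/9x_3^3 + 4/63x_3^2 - 5/21x_3 ≠ 0; add g_8 = 5/189x_3^4 - 1/9x_3^3 + 4/63x_3^2 - 5/21x_3 to the basis.

The other S-polynomials (S(f_2,g_4), S(f_3,g_4), S(f_2,g_5), S(f_3,g_5), S(g_4,g_5), S(f_1,g_6), S(f_2,g_6), S(f_3,g_6), S(g_4,g_6), S(g_5,g_6), S(f_1,g_7), S(f_2,g_7), S(f_3,g_7), S(g_4,g_7), S(g_5,g_7), S(g_6,g_7), S(f_1,g_8), S(f_2,g_8), S(f_3,g_8), S(g_4,g_8), S(g_5,g_8), S(g_6,g_8), S(g_7,g_8)) all reduce to 0 modulo the current basis, so we have a Gröbner basis.
Inter-reduce: drop elements whose leading term is divisible by another's, tail-reduce, and make monic.
Reduced Gröbner basis: {x_1 - 5/63x_3^3 + 2/21x_3^2 + 2/21x_3 + 1, x_2 - 1/3x_3 + 1, x_3^4 - 21/5x_3^3 + 12/5x_3^2 - 9x_3}.

Buchberger on the second generating set:
h_1 = -56x_1^2 + 27x_1x_2 + 40/3x_3^2 + 24x_3 + 29, LT = x_1^2.
h_2 = -7x_1^2 - 24x_1x_2 + 5/3x_3^2 + 3x_3 + 31, LT = x_1^2.
h_3 = 3x_1x_3 - 9x_1 - 9, LT = x_1x_3.

S(h_1,h_2): lcm = x_1^2. S = -219/56x_1x_2 + 219/56.
  reduce S modulo (h_1, h_2, h_3):
  remainder -219/56x_1x_2 + 219/56 ≠ 0; add k_4 = -219/56x_1x_2 + 219/56 to the basis.

S(h_1,h_3): lcm = x_1^2x_3. S = 3x_1^2 - 27/56x_1x_2x_3 + 3x_1 - 5/21x_3^3 - 3/7x_3^2 - 29/56x_3.
  reduce S modulo (h_1, h_2, h_3, k_4):
  remainder 3x_1 - 81/56x_2 - 5/21x_3^3 + 2/7x_3^2 + 43/56x_3 + 87/56 ≠ 0; add k_5 = 3x_1 - 81/56x_2 - 5/21x_3^3 + 2/7x_3^2 + 43/56x_3 + 87/56 to the basis.

S(h_2,h_3): lcm = x_1^2x_3. S = 3x_1^2 + 24/7x_1x_2x_3 + 3x_1 - 5/21x_3^3 - 3/7x_3^2 - 31/7x_3.
  reduce S modulo (h_1, h_2, h_3, k_4, k_5):
  remainder 657/56x_2 - 219/56x_3 + 657/56 ≠ 0; add k_6 = 657/56x_2 - 219/56x_3 + 657/56 to the basis.

S(h_3,k_5): lcm = x_1x_3. S = -3x_1 + 27/56x_2x_3 + 5/63x_3^4 - 2/21x_3^3 - 43/168x_3^2 - 29/56x_3 - 3.
  reduce S modulo (h_1, h_2, h_3, k_4, k_5, k_6):
  remainder 5/63x_3^4 - 1/3x_3^3 + 4/21x_3^2 - 5/7x_3 ≠ 0; add k_7 = 5/63x_3^4 - 1/3x_3^3 + 4/21x_3^2 - 5/7x_3 to the basis.

The other S-polynomials (S(h_1,k_4), S(h_2,k_4), S(h_3,k_4), S(h_1,k_5), S(h_2,k_5), S(k_4,k_5), S(h_1,k_6), S(h_2,k_6), S(h_3,k_6), S(k_4,k_6), S(k_5,k_6), S(h_1,k_7), S(h_2,k_7), S(h_3,k_7), S(k_4,k_7), S(k_5,k_7), S(k_6,k_7)) all reduce to 0 modulo the current basis, so we have a Gröbner basis.
Inter-reduce: drop elements whose leading term is divisible by another's, tail-reduce, and make monic.
Reduced Gröbner basis: {x_1 - 5/63x_3^3 + 2/21x_3^2 + 2/21x_3 + 1, x_2 - 1/3x_3 + 1, x_3^4 - 21/5x_3^3 + 12/5x_3^2 - 9x_3}.

The two bases agree; hence the ideals are identical.
The same test decides containment: I ⊆ J iff every generator of I reduces to 0 modulo a Gröbner basis of J.

Yes, the ideals are equal.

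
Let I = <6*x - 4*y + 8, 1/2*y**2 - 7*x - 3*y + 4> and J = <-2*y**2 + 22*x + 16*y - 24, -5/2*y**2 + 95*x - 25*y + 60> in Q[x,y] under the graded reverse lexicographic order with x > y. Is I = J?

Equality of ideals is decidable: compute both reduced Gröbner bases (unique for the ordering) and check whether they agree.
Buchberger on the first generating set:
f_1 = 6*x - 4*y + 8, LT = x.
f_2 = 1/2*y**2 - 7*x - 3*y + 4, LT = y**2.

The S-polynomials (S(f_1,f_2)) all reduce to 0 modulo the current basis, so we have a Gröbner basis.
Inter-reduce: drop elements whose leading term is divisible by another's, tail-reduce, and make monic.
Reduced Gröbner basis: {y**2 - 46/3*y + 80/3, x - 2/3*y + 4/3}.

Buchberger on the second generating set:
h_1 = -2*y**2 + 22*x + 16*y - 24, LT = y**2.
h_2 = -5/2*y**2 + 95*x - 25*y + 60, LT = y**2.

S(h_1,h_2): lcm = y**2. S = 27*x - 18*y + 36.
  leading term x: no divisor's leading term divides it; move 27*x to the remainder.
  leading term y: no divisor's leading term divides it; move -18*y to the remainder.
  leading term 1: no divisor's leading term divides it; move 36 to the remainder.
  remainder 27*x - 18*y + 36 ≠ 0; add k_3 = 27*x - 18*y + 36 to the basis.

The other S-polynomials (S(h_1,k_3), S(h_2,k_3)) all reduce to 0 modulo the current basis, so we have a Gröbner basis.
Inter-reduce: drop elements whose leading term is divisible by another's, tail-reduce, and make monic.
Reduced Gröbner basis: {y**2 - 46/3*y + 80/3, x - 2/3*y + 4/3}.

Same reduced basis, so the two generating sets span the same ideal.

Yes, the ideals are equal.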